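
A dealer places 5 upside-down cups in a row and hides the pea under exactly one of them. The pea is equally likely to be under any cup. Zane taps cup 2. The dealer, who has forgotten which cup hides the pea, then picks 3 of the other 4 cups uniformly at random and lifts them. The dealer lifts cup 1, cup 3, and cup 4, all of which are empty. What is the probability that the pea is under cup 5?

1/2

Consider each possible location of the pea in turn.
If it is under any of cups 1, 3, and 4 (prior 1/5 each): that cup was opened and seen not to hold the prize — ruled out; weight (1/5)·0 = 0 each.
If it is under either of cups 2 and 5 (prior 1/5 each): the dealer picks exactly this set with probability 1/4 regardless, and none is the prize; weight (1/5)·(1/4) = 1/20 each.
The weights sum to 1/10.
So P(the pea under cup 5 | the dealer opened cup 1, cup 3, and cup 4) = (1/20) / (1/10) = 1/2.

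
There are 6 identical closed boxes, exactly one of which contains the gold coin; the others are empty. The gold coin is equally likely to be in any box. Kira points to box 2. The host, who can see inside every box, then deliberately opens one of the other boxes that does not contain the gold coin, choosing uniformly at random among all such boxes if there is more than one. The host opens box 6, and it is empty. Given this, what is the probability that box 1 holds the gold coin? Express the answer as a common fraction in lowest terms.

Condition on the true location of the gold coin.
If it is in any of boxes 1, 3, 4, and 5 (prior 1/6 each): the host has 4 equally likely choices, so probability 1/4; weight (1/6)·(1/4) = 1/24 each.
If it is in box 2 (prior 1/6): the host has 5 equally likely choices, so probability 1/5; weight (1/6)·(1/5) = 1/30.
If it is in box 6 (prior 1/6): the host opened box 6, so this case is ruled out; weight (1/6)·0 = 0.
The weights sum to 1/5.
So P(the gold coin in box 1 | the host opened box 6) = (1/24) / (1/5) = 5/24.

5/24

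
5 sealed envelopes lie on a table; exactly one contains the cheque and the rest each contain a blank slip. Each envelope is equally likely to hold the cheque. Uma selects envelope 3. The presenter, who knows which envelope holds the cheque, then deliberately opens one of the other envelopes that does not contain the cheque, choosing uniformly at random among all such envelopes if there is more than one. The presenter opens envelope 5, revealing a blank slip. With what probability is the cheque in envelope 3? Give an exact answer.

1/5

Condition on the true location of the cheque.
If it is in any of envelopes 1, 2, and 4 (prior 1/5 each): the presenter has 3 equally likely choices, so probability 1/3; weight (1/5)·(1/3) = 1/15 each.
If it is in envelope 3 (prior 1/5): the presenter has 4 equally likely choices, so probability 1/4; weight (1/5)·(1/4) = 1/20.
If it is in envelope 5 (prior 1/5): the presenter opened envelope 5, so this case is ruled out; weight (1/5)·0 = 0.
The weights sum to 1/4.
So P(the cheque in envelope 3 | the presenter opened envelope 5) = (1/20) / (1/4) = 1/5.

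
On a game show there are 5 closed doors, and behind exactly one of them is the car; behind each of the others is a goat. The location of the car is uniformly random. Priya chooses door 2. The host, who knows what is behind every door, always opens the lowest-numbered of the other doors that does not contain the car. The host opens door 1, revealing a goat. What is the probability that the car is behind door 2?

Consider each possible location of the car in turn.
If it is behind door 1 (prior 1/5): the host opened door 1, so this case is ruled out; weight (1/5)·0 = 0.
If it is behind any of doors 2, 3, 4, and 5 (prior 1/5 each): door 1 is the lowest-numbered option available, probability 1; weight (1/5)·1 = 1/5 each.
The weights sum to 4/5.
So P(the car behind door 2 | the host opened door 1) = (1/5) / (4/5) = 1/4.

1/4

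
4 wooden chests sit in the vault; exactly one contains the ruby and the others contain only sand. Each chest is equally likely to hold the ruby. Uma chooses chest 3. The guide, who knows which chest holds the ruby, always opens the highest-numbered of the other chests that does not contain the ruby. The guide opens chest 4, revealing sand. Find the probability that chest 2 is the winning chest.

1/3

Condition on the true location of the ruby.
If it is in any of chests 1, 2, and 3 (prior 1/4 each): chest 4 is the highest-numbered option available, probability 1; weight (1/4)·1 = 1/4 each.
If it is in chest 4 (prior 1/4): the guide opened chest 4, so this case is ruled out; weight (1/4)·0 = 0.
The weights sum to 3/4.
So P(the ruby in chest 2 | the guide opened chest 4) = (1/4) / (3/4) = 1/3.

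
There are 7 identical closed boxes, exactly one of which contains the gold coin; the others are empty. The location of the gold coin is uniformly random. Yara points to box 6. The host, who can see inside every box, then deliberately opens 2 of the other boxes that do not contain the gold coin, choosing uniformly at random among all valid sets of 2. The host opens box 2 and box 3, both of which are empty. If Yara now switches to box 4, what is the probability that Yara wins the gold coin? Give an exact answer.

Apply Bayes' rule, conditioning on where the gold coin actually is.
If it is in any of boxes 1, 4, 5, and 7 (prior 1/7 each): the host has 10 equally likely choices, so probability 1/10; weight (1/7)·(1/10) = 1/70 each.
If it is in either of boxes 2 and 3 (prior 1/7 each): that box was opened and seen not to hold the prize — ruled out; weight (1/7)·0 = 0 each.
If it is in box 6 (prior 1/7): the host has 15 equally likely choices, so probability 1/15; weight (1/7)·(1/15) = 1/105.
The weights sum to 1/15.
So P(the gold coin in box 4 | the host opened box 2 and box 3) = (1/70) / (1/15) = 3/14.

3/14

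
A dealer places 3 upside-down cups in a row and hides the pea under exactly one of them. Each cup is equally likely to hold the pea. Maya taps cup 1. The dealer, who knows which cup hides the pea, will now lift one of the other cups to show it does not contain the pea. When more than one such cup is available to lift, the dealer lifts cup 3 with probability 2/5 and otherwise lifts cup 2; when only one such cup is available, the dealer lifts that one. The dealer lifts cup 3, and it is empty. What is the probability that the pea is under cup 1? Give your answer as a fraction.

2/7

Condition on the true location of the pea.
If it is under cup 1 (prior 1/3): cup 3 is available, opened with probability 2/5; weight (1/3)·(2/5) = 2/15.
If it is under cup 2 (prior 1/3): only cup 3 is available, probability 1; weight (1/3)·1 = 1/3.
If it is under cup 3 (prior 1/3): the dealer opened cup 3, so this case is ruled out; weight (1/3)·0 = 0.
The weights sum to 7/15.
So P(the pea under cup 1 | the dealer opened cup 3) = (2/15) / (7/15) = 2/7.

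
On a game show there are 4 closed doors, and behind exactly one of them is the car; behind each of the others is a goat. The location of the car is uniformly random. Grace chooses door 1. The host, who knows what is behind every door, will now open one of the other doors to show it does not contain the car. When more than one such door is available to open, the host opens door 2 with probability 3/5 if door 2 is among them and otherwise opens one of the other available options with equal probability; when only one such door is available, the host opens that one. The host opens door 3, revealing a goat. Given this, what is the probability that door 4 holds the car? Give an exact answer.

4/11

Consider each possible location of the car in turn.
If it is behind door 1 (prior 1/4): door 2 is available but not opened; door 3 gets probability (1 − 3/5)/2 = 1/5; weight (1/4)·(1/5) = 1/20.
If it is behind door 2 (prior 1/4): door 2 holds the prize so is unavailable; the host chooses uniformly among the 2 others, probability 1/2; weight (1/4)·(1/2) = 1/8.
If it is behind door 3 (prior 1/4): the host opened door 3, so this case is ruled out; weight (1/4)·0 = 0.
If it is behind door 4 (prior 1/4): door 2 is available but not opened, probability 2/5; weight (1/4)·(2/5) = 1/10.
The weights sum to 11/40.
So P(the car behind door 4 | the host opened door 3) = (1/10) / (11/40) = 4/11.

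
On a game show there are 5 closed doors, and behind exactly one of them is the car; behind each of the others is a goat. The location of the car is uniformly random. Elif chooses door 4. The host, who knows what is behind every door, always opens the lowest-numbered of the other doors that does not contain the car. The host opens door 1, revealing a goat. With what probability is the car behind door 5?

Consider each possible location of the car in turn.
If it is behind door 1 (prior 1/5): the host opened door 1, so this case is ruled out; weight (1/5)·0 = 0.
If it is behind any of doors 2, 3, 4, and 5 (prior 1/5 each): door 1 is the lowest-numbered option available, probability 1; weight (1/5)·1 = 1/5 each.
The weights sum to 4/5.
So P(the car behind door 5 | the host opened door 1) = (1/5) / (4/5) = 1/4.

1/4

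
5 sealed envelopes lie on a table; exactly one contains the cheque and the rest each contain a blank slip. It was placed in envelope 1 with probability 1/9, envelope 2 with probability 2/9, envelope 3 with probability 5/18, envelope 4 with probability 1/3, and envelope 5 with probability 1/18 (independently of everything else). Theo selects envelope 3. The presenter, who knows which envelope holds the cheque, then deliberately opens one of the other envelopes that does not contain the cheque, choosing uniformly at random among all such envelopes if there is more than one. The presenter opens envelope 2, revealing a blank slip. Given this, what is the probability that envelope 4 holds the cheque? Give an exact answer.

Consider each possible location of the cheque in turn.
If it is in envelope 1 (prior 1/9): the presenter has 3 equally likely choices, so probability 1/3; weight (1/9)·(1/3) = 1/27.
If it is in envelope 2 (prior 2/9): the presenter opened envelope 2, so this case is ruled out; weight (2/9)·0 = 0.
If it is in envelope 3 (prior 5/18): the presenter has 4 equally likely choices, so probability 1/4; weight (5/18)·(1/4) = 5/72.
If it is in envelope 4 (prior 1/3): the presenter has 3 equally likely choices, so probability 1/3; weight (1/3)·(1/3) = 1/9.
If it is in envelope 5 (prior 1/18): the presenter has 3 equally likely choices, so probability 1/3; weight (1/18)·(1/3) = 1/54.
The weights sum to 17/72.
So P(the cheque in envelope 4 | the presenter opened envelope 2) = (1/9) / (17/72) = 8/17.

8/17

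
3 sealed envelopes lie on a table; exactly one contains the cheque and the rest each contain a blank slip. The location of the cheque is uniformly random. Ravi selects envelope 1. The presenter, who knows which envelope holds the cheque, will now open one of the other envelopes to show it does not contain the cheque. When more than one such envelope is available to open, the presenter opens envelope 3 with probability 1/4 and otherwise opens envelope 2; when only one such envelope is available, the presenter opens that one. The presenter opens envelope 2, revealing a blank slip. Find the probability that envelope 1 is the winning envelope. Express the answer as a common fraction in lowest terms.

3/7

Apply Bayes' rule, conditioning on where the cheque actually is.
If it is in envelope 1 (prior 1/3): envelope 3 is available but not opened, probability 3/4; weight (1/3)·(3/4) = 1/4.
If it is in envelope 2 (prior 1/3): the presenter opened envelope 2, so this case is ruled out; weight (1/3)·0 = 0.
If it is in envelope 3 (prior 1/3): only envelope 2 is available, probability 1; weight (1/3)·1 = 1/3.
The weights sum to 7/12.
So P(the cheque in envelope 1 | the presenter opened envelope 2) = (1/4) / (7/12) = 3/7.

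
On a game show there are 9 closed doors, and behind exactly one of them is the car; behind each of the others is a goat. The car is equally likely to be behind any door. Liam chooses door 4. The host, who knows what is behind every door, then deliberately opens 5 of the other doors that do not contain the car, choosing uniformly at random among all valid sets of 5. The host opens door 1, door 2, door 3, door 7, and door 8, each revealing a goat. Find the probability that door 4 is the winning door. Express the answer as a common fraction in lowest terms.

1/9

Consider each possible location of the car in turn.
If it is behind any of doors 1, 2, 3, 7, and 8 (prior 1/9 each): that door was opened and seen not to hold the prize — ruled out; weight (1/9)·0 = 0 each.
If it is behind door 4 (prior 1/9): the host has 56 equally likely choices, so probability 1/56; weight (1/9)·(1/56) = 1/504.
If it is behind any of doors 5, 6, and 9 (prior 1/9 each): the host has 21 equally likely choices, so probability 1/21; weight (1/9)·(1/21) = 1/189 each.
The weights sum to 1/56.
So P(the car behind door 4 | the host opened door 1, door 2, door 3, door 7, and door 8) = (1/504) / (1/56) = 1/9.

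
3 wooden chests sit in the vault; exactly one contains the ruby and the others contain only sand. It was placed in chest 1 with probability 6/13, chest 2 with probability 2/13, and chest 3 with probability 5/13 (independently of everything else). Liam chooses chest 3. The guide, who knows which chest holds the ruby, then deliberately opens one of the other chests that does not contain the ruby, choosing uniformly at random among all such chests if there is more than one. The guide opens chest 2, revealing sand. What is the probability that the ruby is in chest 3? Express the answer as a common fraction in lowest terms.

Apply Bayes' rule, conditioning on where the ruby actually is.
If it is in chest 1 (prior 6/13): the guide has no choice, probability 1; weight (6/13)·1 = 6/13.
If it is in chest 2 (prior 2/13): the guide opened chest 2, so this case is ruled out; weight (2/13)·0 = 0.
If it is in chest 3 (prior 5/13): the guide has 2 equally likely choices, so probability 1/2; weight (5/13)·(1/2) = 5/26.
The weights sum to 17/26.
So P(the ruby in chest 3 | the guide opened chest 2) = (5/26) / (17/26) = 5/17.

5/17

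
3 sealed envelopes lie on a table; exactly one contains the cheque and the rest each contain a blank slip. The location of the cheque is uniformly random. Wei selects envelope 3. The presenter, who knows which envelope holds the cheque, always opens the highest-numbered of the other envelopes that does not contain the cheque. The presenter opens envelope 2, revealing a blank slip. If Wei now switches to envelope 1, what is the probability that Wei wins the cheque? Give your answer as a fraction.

1/2

Consider each possible location of the cheque in turn.
If it is in either of envelopes 1 and 3 (prior 1/3 each): envelope 2 is the highest-numbered option available, probability 1; weight (1/3)·1 = 1/3 each.
If it is in envelope 2 (prior 1/3): the presenter opened envelope 2, so this case is ruled out; weight (1/3)·0 = 0.
The weights sum to 2/3.
So P(the cheque in envelope 1 | the presenter opened envelope 2) = (1/3) / (2/3) = 1/2.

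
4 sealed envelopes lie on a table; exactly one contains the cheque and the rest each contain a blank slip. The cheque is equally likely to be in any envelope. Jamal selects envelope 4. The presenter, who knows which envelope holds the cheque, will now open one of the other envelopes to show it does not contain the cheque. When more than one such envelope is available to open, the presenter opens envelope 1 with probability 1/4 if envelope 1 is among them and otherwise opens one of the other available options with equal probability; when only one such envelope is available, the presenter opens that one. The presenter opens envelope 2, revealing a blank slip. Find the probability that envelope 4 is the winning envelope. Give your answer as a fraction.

Condition on the true location of the cheque.
If it is in envelope 1 (prior 1/4): envelope 1 holds the prize so is unavailable; the presenter chooses uniformly among the 2 others, probability 1/2; weight (1/4)·(1/2) = 1/8.
If it is in envelope 2 (prior 1/4): the presenter opened envelope 2, so this case is ruled out; weight (1/4)·0 = 0.
If it is in envelope 3 (prior 1/4): envelope 1 is available but not opened, probability 3/4; weight (1/4)·(3/4) = 3/16.
If it is in envelope 4 (prior 1/4): envelope 1 is available but not opened; envelope 2 gets probability (1 − 1/4)/2 = 3/8; weight (1/4)·(3/8) = 3/32.
The weights sum to 13/32.
So P(the cheque in envelope 4 | the presenter opened envelope 2) = (3/32) / (13/32) = 3/13.

3/13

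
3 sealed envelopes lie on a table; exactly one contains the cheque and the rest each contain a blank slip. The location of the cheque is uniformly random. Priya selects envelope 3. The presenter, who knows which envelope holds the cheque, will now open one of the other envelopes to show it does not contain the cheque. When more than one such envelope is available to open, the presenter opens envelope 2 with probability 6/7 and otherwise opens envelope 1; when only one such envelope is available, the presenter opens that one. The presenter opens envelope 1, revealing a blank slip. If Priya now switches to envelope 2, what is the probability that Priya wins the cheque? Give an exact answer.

Consider each possible location of the cheque in turn.
If it is in envelope 1 (prior 1/3): the presenter opened envelope 1, so this case is ruled out; weight (1/3)·0 = 0.
If it is in envelope 2 (prior 1/3): only envelope 1 is available, probability 1; weight (1/3)·1 = 1/3.
If it is in envelope 3 (prior 1/3): envelope 2 is available but not opened, probability 1/7; weight (1/3)·(1/7) = 1/21.
The weights sum to 8/21.
So P(the cheque in envelope 2 | the presenter opened envelope 1) = (1/3) / (8/21) = 7/8.

7/8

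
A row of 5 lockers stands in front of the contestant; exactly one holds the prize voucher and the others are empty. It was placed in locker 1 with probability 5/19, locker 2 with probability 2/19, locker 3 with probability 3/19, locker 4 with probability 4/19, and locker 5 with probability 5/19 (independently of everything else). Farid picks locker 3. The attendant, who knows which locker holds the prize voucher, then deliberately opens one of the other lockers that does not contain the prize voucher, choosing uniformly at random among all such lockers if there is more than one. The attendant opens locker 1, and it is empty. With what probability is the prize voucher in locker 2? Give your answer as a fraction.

Condition on the true location of the prize voucher.
If it is in locker 1 (prior 5/19): the attendant opened locker 1, so this case is ruled out; weight (5/19)·0 = 0.
If it is in locker 2 (prior 2/19): the attendant has 3 equally likely choices, so probability 1/3; weight (2/19)·(1/3) = 2/57.
If it is in locker 3 (prior 3/19): the attendant has 4 equally likely choices, so probability 1/4; weight (3/19)·(1/4) = 3/76.
If it is in locker 4 (prior 4/19): the attendant has 3 equally likely choices, so probability 1/3; weight (4/19)·(1/3) = 4/57.
If it is in locker 5 (prior 5/19): the attendant has 3 equally likely choices, so probability 1/3; weight (5/19)·(1/3) = 5/57.
The weights sum to 53/228.
So P(the prize voucher in locker 2 | the attendant opened locker 1) = (2/57) / (53/228) = 8/53.

8/53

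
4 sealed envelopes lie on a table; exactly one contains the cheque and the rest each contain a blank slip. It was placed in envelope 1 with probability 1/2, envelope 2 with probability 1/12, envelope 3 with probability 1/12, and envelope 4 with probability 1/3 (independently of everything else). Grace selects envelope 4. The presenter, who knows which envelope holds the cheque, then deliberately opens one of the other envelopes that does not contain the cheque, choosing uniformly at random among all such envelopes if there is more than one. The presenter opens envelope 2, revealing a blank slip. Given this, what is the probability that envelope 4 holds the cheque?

Condition on the true location of the cheque.
If it is in envelope 1 (prior 1/2): the presenter has 2 equally likely choices, so probability 1/2; weight (1/2)·(1/2) = 1/4.
If it is in envelope 2 (prior 1/12): the presenter opened envelope 2, so this case is ruled out; weight (1/12)·0 = 0.
If it is in envelope 3 (prior 1/12): the presenter has 2 equally likely choices, so probability 1/2; weight (1/12)·(1/2) = 1/24.
If it is in envelope 4 (prior 1/3): the presenter has 3 equally likely choices, so probability 1/3; weight (1/3)·(1/3) = 1/9.
The weights sum to 29/72.
So P(the cheque in envelope 4 | the presenter opened envelope 2) = (1/9) / (29/72) = 8/29.

8/29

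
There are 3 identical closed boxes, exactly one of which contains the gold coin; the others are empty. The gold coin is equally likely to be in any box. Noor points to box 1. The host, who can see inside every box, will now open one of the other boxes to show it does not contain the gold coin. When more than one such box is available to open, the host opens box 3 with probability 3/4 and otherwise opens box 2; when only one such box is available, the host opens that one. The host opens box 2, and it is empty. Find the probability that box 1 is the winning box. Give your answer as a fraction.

Apply Bayes' rule, conditioning on where the gold coin actually is.
If it is in box 1 (prior 1/3): box 3 is available but not opened, probability 1/4; weight (1/3)·(1/4) = 1/12.
If it is in box 2 (prior 1/3): the host opened box 2, so this case is ruled out; weight (1/3)·0 = 0.
If it is in box 3 (prior 1/3): only box 2 is available, probability 1; weight (1/3)·1 = 1/3.
The weights sum to 5/12.
So P(the gold coin in box 1 | the host opened box 2) = (1/12) / (5/12) = 1/5.

1/5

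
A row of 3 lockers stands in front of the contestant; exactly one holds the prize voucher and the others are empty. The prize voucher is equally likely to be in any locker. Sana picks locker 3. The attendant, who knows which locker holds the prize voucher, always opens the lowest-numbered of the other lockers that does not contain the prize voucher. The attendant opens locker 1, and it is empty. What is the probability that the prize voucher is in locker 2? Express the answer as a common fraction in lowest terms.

Apply Bayes' rule, conditioning on where the prize voucher actually is.
If it is in locker 1 (prior 1/3): the attendant opened locker 1, so this case is ruled out; weight (1/3)·0 = 0.
If it is in either of lockers 2 and 3 (prior 1/3 each): locker 1 is the lowest-numbered option available, probability 1; weight (1/3)·1 = 1/3 each.
The weights sum to 2/3.
So P(the prize voucher in locker 2 | the attendant opened locker 1) = (1/3) / (2/3) = 1/2.

1/2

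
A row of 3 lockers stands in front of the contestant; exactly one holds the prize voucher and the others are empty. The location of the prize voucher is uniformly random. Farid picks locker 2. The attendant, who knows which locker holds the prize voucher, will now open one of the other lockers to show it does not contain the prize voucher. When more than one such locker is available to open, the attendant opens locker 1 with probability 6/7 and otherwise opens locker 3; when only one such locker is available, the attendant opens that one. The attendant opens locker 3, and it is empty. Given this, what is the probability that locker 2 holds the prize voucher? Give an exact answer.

Condition on the true location of the prize voucher.
If it is in locker 1 (prior 1/3): only locker 3 is available, probability 1; weight (1/3)·1 = 1/3.
If it is in locker 2 (prior 1/3): locker 1 is available but not opened, probability 1/7; weight (1/3)·(1/7) = 1/21.
If it is in locker 3 (prior 1/3): the attendant opened locker 3, so this case is ruled out; weight (1/3)·0 = 0.
The weights sum to 8/21.
So P(the prize voucher in locker 2 | the attendant opened locker 3) = (1/21) / (8/21) = 1/8.

1/8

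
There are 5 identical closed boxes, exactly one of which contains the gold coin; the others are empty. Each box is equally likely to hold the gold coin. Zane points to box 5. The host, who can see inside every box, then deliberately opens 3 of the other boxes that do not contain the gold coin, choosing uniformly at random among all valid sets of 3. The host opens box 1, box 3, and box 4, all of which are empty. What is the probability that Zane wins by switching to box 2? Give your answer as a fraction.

Condition on the true location of the gold coin.
If it is in any of boxes 1, 3, and 4 (prior 1/5 each): that box was opened and seen not to hold the prize — ruled out; weight (1/5)·0 = 0 each.
If it is in box 2 (prior 1/5): the host has no choice, probability 1; weight (1/5)·1 = 1/5.
If it is in box 5 (prior 1/5): the host has 4 equally likely choices, so probability 1/4; weight (1/5)·(1/4) = 1/20.
The weights sum to 1/4.
So P(the gold coin in box 2 | the host opened box 1, box 3, and box 4) = (1/5) / (1/4) = 4/5.

4/5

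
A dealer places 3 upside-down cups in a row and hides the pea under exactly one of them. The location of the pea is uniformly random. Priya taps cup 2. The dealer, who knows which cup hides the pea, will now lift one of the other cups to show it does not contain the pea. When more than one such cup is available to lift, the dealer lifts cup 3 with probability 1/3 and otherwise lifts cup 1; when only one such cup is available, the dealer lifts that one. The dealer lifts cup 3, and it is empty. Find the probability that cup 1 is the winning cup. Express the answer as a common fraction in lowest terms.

3/4

Consider each possible location of the pea in turn.
If it is under cup 1 (prior 1/3): only cup 3 is available, probability 1; weight (1/3)·1 = 1/3.
If it is under cup 2 (prior 1/3): cup 3 is available, opened with probability 1/3; weight (1/3)·(1/3) = 1/9.
If it is under cup 3 (prior 1/3): the dealer opened cup 3, so this case is ruled out; weight (1/3)·0 = 0.
The weights sum to 4/9.
So P(the pea under cup 1 | the dealer opened cup 3) = (1/3) / (4/9) = 3/4.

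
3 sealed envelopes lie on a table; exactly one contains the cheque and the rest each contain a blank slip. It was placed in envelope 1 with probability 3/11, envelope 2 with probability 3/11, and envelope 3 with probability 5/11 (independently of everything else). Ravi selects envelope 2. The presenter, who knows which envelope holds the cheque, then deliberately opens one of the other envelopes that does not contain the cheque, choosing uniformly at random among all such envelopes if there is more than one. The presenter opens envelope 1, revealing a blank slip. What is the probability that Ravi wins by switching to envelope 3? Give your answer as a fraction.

Consider each possible location of the cheque in turn.
If it is in envelope 1 (prior 3/11): the presenter opened envelope 1, so this case is ruled out; weight (3/11)·0 = 0.
If it is in envelope 2 (prior 3/11): the presenter has 2 equally likely choices, so probability 1/2; weight (3/11)·(1/2) = 3/22.
If it is in envelope 3 (prior 5/11): the presenter has no choice, probability 1; weight (5/11)·1 = 5/11.
The weights sum to 13/22.
So P(the cheque in envelope 3 | the presenter opened envelope 1) = (5/11) / (13/22) = 10/13.

10/13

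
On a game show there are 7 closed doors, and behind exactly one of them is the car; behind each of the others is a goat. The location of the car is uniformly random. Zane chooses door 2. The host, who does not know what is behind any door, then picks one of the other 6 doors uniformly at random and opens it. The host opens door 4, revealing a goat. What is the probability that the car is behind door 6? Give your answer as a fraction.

1/6

Apply Bayes' rule, conditioning on where the car actually is.
If it is behind any of doors 1, 2, 3, 5, 6, and 7 (prior 1/7 each): the host picks door 4 with probability 1/6 regardless, and it is not the prize; weight (1/7)·(1/6) = 1/42 each.
If it is behind door 4 (prior 1/7): the host opened door 4, so this case is ruled out; weight (1/7)·0 = 0.
The weights sum to 1/7.
So P(the car behind door 6 | the host opened door 4) = (1/42) / (1/7) = 1/6.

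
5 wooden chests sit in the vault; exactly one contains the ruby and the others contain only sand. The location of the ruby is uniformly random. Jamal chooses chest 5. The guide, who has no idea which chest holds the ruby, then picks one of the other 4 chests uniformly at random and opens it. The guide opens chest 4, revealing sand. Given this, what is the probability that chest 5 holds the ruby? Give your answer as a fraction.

Condition on the true location of the ruby.
If it is in any of chests 1, 2, 3, and 5 (prior 1/5 each): the guide picks chest 4 with probability 1/4 regardless, and it is not the prize; weight (1/5)·(1/4) = 1/20 each.
If it is in chest 4 (prior 1/5): the guide opened chest 4, so this case is ruled out; weight (1/5)·0 = 0.
The weights sum to 1/5.
So P(the ruby in chest 5 | the guide opened chest 4) = (1/20) / (1/5) = 1/4.

1/4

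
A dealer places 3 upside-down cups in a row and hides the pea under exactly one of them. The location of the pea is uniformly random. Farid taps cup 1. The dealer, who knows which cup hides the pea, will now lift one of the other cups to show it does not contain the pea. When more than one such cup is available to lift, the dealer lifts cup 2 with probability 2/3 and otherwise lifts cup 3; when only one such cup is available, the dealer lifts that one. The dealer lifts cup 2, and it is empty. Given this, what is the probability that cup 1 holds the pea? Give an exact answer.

2/5

Consider each possible location of the pea in turn.
If it is under cup 1 (prior 1/3): cup 2 is available, opened with probability 2/3; weight (1/3)·(2/3) = 2/9.
If it is under cup 2 (prior 1/3): the dealer opened cup 2, so this case is ruled out; weight (1/3)·0 = 0.
If it is under cup 3 (prior 1/3): only cup 2 is available, probability 1; weight (1/3)·1 = 1/3.
The weights sum to 5/9.
So P(the pea under cup 1 | the dealer opened cup 2) = (2/9) / (5/9) = 2/5.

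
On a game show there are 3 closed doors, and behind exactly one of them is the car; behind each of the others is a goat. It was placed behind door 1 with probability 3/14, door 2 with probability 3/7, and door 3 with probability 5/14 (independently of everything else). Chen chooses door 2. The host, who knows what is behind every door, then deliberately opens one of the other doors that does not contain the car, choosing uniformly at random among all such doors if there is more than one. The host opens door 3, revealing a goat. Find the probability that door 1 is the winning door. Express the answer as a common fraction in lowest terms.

Condition on the true location of the car.
If it is behind door 1 (prior 3/14): the host has no choice, probability 1; weight (3/14)·1 = 3/14.
If it is behind door 2 (prior 3/7): the host has 2 equally likely choices, so probability 1/2; weight (3/7)·(1/2) = 3/14.
If it is behind door 3 (prior 5/14): the host opened door 3, so this case is ruled out; weight (5/14)·0 = 0.
The weights sum to 3/7.
So P(the car behind door 1 | the host opened door 3) = (3/14) / (3/7) = 1/2.

1/2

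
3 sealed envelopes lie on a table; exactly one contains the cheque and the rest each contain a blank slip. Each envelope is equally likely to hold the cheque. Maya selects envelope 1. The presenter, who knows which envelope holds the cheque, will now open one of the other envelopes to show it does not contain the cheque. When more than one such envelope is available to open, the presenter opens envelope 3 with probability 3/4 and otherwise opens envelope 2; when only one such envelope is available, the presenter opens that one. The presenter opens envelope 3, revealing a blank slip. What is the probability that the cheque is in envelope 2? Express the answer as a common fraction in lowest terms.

4/7

Apply Bayes' rule, conditioning on where the cheque actually is.
If it is in envelope 1 (prior 1/3): envelope 3 is available, opened with probability 3/4; weight (1/3)·(3/4) = 1/4.
If it is in envelope 2 (prior 1/3): only envelope 3 is available, probability 1; weight (1/3)·1 = 1/3.
If it is in envelope 3 (prior 1/3): the presenter opened envelope 3, so this case is ruled out; weight (1/3)·0 = 0.
The weights sum to 7/12.
So P(the cheque in envelope 2 | the presenter opened envelope 3) = (1/3) / (7/12) = 4/7.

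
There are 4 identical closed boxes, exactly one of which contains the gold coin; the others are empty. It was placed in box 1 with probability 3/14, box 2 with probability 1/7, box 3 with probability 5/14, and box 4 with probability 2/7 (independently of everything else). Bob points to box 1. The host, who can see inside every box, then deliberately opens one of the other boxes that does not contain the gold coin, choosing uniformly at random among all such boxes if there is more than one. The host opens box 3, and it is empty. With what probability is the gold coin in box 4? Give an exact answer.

Consider each possible location of the gold coin in turn.
If it is in box 1 (prior 3/14): the host has 3 equally likely choices, so probability 1/3; weight (3/14)·(1/3) = 1/14.
If it is in box 2 (prior 1/7): the host has 2 equally likely choices, so probability 1/2; weight (1/7)·(1/2) = 1/14.
If it is in box 3 (prior 5/14): the host opened box 3, so this case is ruled out; weight (5/14)·0 = 0.
If it is in box 4 (prior 2/7): the host has 2 equally likely choices, so probability 1/2; weight (2/7)·(1/2) = 1/7.
The weights sum to 2/7.
So P(the gold coin in box 4 | the host opened box 3) = (1/7) / (2/7) = 1/2.

1/2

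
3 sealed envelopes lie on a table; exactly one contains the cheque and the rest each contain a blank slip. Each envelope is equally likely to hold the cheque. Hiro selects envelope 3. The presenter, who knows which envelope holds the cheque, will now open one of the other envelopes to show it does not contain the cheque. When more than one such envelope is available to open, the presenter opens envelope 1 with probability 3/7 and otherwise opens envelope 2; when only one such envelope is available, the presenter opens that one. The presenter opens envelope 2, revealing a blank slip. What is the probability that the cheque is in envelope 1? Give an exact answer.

7/11

Condition on the true location of the cheque.
If it is in envelope 1 (prior 1/3): only envelope 2 is available, probability 1; weight (1/3)·1 = 1/3.
If it is in envelope 2 (prior 1/3): the presenter opened envelope 2, so this case is ruled out; weight (1/3)·0 = 0.
If it is in envelope 3 (prior 1/3): envelope 1 is available but not opened, probability 4/7; weight (1/3)·(4/7) = 4/21.
The weights sum to 11/21.
So P(the cheque in envelope 1 | the presenter opened envelope 2) = (1/3) / (11/21) = 7/11.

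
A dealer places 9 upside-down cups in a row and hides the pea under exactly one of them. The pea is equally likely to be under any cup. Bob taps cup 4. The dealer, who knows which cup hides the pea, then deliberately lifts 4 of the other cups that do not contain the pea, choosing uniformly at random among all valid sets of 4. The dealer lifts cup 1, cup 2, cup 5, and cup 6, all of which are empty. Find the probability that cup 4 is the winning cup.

1/9

Condition on the true location of the pea.
If it is under any of cups 1, 2, 5, and 6 (prior 1/9 each): that cup was opened and seen not to hold the prize — ruled out; weight (1/9)·0 = 0 each.
If it is under any of cups 3, 7, 8, and 9 (prior 1/9 each): the dealer has 35 equally likely choices, so probability 1/35; weight (1/9)·(1/35) = 1/315 each.
If it is under cup 4 (prior 1/9): the dealer has 70 equally likely choices, so probability 1/70; weight (1/9)·(1/70) = 1/630.
The weights sum to 1/70.
So P(the pea under cup 4 | the dealer opened cup 1, cup 2, cup 5, and cup 6) = (1/630) / (1/70) = 1/9.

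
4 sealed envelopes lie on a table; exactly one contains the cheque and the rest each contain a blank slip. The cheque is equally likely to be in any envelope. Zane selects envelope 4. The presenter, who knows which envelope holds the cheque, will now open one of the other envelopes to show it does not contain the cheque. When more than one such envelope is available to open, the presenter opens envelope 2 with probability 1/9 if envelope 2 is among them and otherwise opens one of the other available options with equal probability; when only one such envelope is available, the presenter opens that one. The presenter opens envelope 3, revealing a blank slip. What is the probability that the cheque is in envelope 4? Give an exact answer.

8/33

Condition on the true location of the cheque.
If it is in envelope 1 (prior 1/4): envelope 2 is available but not opened, probability 8/9; weight (1/4)·(8/9) = 2/9.
If it is in envelope 2 (prior 1/4): envelope 2 holds the prize so is unavailable; the presenter chooses uniformly among the 2 others, probability 1/2; weight (1/4)·(1/2) = 1/8.
If it is in envelope 3 (prior 1/4): the presenter opened envelope 3, so this case is ruled out; weight (1/4)·0 = 0.
If it is in envelope 4 (prior 1/4): envelope 2 is available but not opened; envelope 3 gets probability (1 − 1/9)/2 = 4/9; weight (1/4)·(4/9) = 1/9.
The weights sum to 11/24.
So P(the cheque in envelope 4 | the presenter opened envelope 3) = (1/9) / (11/24) = 8/33.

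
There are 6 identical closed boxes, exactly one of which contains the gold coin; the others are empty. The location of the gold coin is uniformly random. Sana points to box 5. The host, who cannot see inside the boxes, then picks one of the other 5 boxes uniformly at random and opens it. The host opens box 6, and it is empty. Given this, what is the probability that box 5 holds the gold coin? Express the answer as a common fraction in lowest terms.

1/5

Because the host chose which box to open without knowing where the gold coin is, the choice is independent of the prize location. Learning that box 6 does not hold the gold coin simply rules out that one location and leaves the remaining 5 boxes still equally likely by symmetry.
So P(the gold coin in box 5) = 1/5.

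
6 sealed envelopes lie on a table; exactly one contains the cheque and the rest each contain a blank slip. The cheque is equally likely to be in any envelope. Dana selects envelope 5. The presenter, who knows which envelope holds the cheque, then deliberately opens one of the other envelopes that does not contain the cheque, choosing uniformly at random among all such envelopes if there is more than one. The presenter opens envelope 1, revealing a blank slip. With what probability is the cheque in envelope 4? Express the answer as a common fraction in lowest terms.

5/24

Condition on the true location of the cheque.
If it is in envelope 1 (prior 1/6): the presenter opened envelope 1, so this case is ruled out; weight (1/6)·0 = 0.
If it is in any of envelopes 2, 3, 4, and 6 (prior 1/6 each): the presenter has 4 equally likely choices, so probability 1/4; weight (1/6)·(1/4) = 1/24 each.
If it is in envelope 5 (prior 1/6): the presenter has 5 equally likely choices, so probability 1/5; weight (1/6)·(1/5) = 1/30.
The weights sum to 1/5.
So P(the cheque in envelope 4 | the presenter opened envelope 1) = (1/24) / (1/5) = 5/24.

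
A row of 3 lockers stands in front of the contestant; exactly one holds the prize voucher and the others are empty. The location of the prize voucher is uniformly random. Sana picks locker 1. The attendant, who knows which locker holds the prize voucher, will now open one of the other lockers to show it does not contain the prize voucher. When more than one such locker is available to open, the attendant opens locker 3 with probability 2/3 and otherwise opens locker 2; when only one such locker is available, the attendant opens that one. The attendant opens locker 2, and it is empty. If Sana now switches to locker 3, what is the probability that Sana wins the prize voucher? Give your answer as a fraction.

3/4

Apply Bayes' rule, conditioning on where the prize voucher actually is.
If it is in locker 1 (prior 1/3): locker 3 is available but not opened, probability 1/3; weight (1/3)·(1/3) = 1/9.
If it is in locker 2 (prior 1/3): the attendant opened locker 2, so this case is ruled out; weight (1/3)·0 = 0.
If it is in locker 3 (prior 1/3): only locker 2 is available, probability 1; weight (1/3)·1 = 1/3.
The weights sum to 4/9.
So P(the prize voucher in locker 3 | the attendant opened locker 2) = (1/3) / (4/9) = 3/4.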